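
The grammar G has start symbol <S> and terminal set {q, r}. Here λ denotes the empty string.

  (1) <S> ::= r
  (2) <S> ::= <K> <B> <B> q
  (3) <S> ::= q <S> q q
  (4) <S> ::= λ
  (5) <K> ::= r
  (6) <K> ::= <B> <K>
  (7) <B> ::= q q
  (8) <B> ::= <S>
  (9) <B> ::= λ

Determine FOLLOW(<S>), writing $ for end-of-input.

FIRST(<S>): from <S>::=r we get {r}; from <S>::=<K> <B> <B> q we get {q, r}; from <S>::=q <S> q q we get {q}; from <S>::=λ we get {λ}. So FIRST(<S>) = {λ, q, r}.
FIRST(<B>): from <B>::=q q we get {q}; from <B>::=<S> we get {λ, q, r}; from <B>::=λ we get {λ}. So FIRST(<B>) = {λ, q, r}.
FIRST(<K>): from <K>::=r we get {r}; from <K>::=<B> <K> we get {q, r}. So FIRST(<K>) = {q, r}.
FOLLOW(<S>) includes $ since <S> is the start symbol.
FOLLOW(<K>): in <S>::=<K> <B> <B> q, <K> is followed by <B> <B> q with FIRST {q, r}; in <K>::=<B> <K>, the suffix after <K> is empty (adds nothing new). Thus FOLLOW(<K>) = {q, r}.
FOLLOW(<B>): in <S>::=<K> <B> <B> q (occurrence 1), <B> is followed by <B> q with FIRST {q, r}; in <S>::=<K> <B> <B> q (occurrence 2), <B> is followed by q with FIRST {q}; in <K>::=<B> <K>, <B> is followed by <K> with FIRST {q, r}. Thus FOLLOW(<B>) = {q, r}.
FOLLOW(<S>): in <S>::=q <S> q q, <S> is followed by q q with FIRST {q}; in <B>::=<S>, the suffix after <S> is empty, so FOLLOW(<S>) ⊇ FOLLOW(<B>) = {q, r}. Thus FOLLOW(<S>) = {$, q, r}.

{$, q, r}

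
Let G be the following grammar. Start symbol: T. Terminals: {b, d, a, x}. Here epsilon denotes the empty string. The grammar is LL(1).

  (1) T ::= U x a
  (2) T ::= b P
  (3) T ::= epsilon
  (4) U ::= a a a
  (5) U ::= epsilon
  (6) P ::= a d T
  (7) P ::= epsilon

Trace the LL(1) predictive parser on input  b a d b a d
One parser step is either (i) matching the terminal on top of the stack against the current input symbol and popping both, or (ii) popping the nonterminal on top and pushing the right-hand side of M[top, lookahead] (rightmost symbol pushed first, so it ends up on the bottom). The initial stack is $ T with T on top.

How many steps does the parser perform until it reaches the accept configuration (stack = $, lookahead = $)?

step 1: stack=$ T  input=b a d b a d $  — expand T ::= b P
step 2: stack=$ P b  input=b a d b a d $  — match b
step 3: stack=$ P  input=a d b a d $  — expand P ::= a d T
step 4: stack=$ T d a  input=a d b a d $  — match a
step 5: stack=$ T d  input=d b a d $  — match d
step 6: stack=$ T  input=b a d $  — expand T ::= b P
step 7: stack=$ P b  input=b a d $  — match b
step 8: stack=$ P  input=a d $  — expand P ::= a d T
step 9: stack=$ T d a  input=a d $  — match a
step 10: stack=$ T d  input=d $  — match d
step 11: stack=$ T  input=$  — expand T ::= epsilon
Accept reached after 11 steps.

11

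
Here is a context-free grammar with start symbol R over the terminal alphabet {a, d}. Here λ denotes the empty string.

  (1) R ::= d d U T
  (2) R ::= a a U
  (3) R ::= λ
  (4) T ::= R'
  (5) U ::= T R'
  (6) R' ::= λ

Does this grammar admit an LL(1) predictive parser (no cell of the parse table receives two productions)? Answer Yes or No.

FIRST(R) = {λ, a, d}
FIRST(T) = {λ}
FIRST(U) = {λ}
FIRST(R') = {λ}
FOLLOW(R) = {$}
FOLLOW(T) = {$}
FOLLOW(U) = {$}
FOLLOW(R') = {$}
Each cell of M receives at most one production.

Yes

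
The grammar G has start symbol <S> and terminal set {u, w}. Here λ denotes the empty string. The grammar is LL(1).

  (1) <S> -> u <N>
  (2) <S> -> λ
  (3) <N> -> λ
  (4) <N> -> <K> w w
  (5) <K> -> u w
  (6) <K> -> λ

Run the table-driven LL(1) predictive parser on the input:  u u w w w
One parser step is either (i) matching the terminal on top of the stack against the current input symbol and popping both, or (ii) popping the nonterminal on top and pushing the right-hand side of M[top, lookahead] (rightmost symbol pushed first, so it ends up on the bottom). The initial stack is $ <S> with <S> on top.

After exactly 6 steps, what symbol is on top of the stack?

step 1: stack=$ <S>  input=u u w w w $  — expand <S> -> u <N>
step 2: stack=$ <N> u  input=u u w w w $  — match u
step 3: stack=$ <N>  input=u w w w $  — expand <N> -> <K> w w
step 4: stack=$ w w <K>  input=u w w w $  — expand <K> -> u w
step 5: stack=$ w w w u  input=u w w w $  — match u
step 6: stack=$ w w w  input=w w w $  — match w
Stack after step 6: $ w w (top = w).

w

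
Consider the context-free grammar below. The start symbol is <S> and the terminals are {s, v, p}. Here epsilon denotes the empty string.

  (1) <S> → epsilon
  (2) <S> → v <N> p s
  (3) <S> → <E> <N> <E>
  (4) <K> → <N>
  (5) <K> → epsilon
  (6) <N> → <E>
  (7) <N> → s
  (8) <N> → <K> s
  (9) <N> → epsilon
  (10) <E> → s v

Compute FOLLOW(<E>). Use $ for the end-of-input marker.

{$, p, s}

FIRST(<E>): from <E>→s v we get {s}. So FIRST(<E>) = {s}.
FIRST(<S>): from <S>→epsilon we get {epsilon}; from <S>→v <N> p s we get {v}; from <S>→<E> <N> <E> we get {s}. So FIRST(<S>) = {epsilon, s, v}.
FIRST(<K>): from <K>→<N> we get {epsilon, s}; from <K>→epsilon we get {epsilon}. So FIRST(<K>) = {epsilon, s}.
FIRST(<N>): from <N>→<E> we get {s}; from <N>→s we get {s}; from <N>→<K> s we get {s}; from <N>→epsilon we get {epsilon}. So FIRST(<N>) = {epsilon, s}.
FOLLOW(<S>) includes $ since <S> is the start symbol.
FOLLOW(<S>): <S> appears on no right-hand side. Thus FOLLOW(<S>) = {$}.
FOLLOW(<K>): in <N>→<K> s, <K> is followed by s with FIRST {s}. Thus FOLLOW(<K>) = {s}.
FOLLOW(<N>): in <S>→v <N> p s, <N> is followed by p s with FIRST {p}; in <S>→<E> <N> <E>, <N> is followed by <E> with FIRST {s}; in <K>→<N>, the suffix after <N> is empty, so FOLLOW(<N>) ⊇ FOLLOW(<K>) = {s}. Thus FOLLOW(<N>) = {p, s}.
FOLLOW(<E>): in <S>→<E> <N> <E> (occurrence 1), <E> is followed by <N> <E> with FIRST {s}; in <S>→<E> <N> <E> (occurrence 2), the suffix after <E> is empty, so FOLLOW(<E>) ⊇ FOLLOW(<S>) = {$}; in <N>→<E>, the suffix after <E> is empty, so FOLLOW(<E>) ⊇ FOLLOW(<N>) = {p, s}. Thus FOLLOW(<E>) = {$, p, s}.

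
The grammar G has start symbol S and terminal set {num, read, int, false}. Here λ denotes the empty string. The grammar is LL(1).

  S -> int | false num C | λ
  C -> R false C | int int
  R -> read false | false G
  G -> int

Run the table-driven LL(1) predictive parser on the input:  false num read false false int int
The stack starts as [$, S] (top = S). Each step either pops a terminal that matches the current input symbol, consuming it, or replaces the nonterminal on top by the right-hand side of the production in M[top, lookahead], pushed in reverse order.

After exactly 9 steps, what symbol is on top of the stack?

     Stack                 Input                                 Action
  1  $ S                   false num read false false int int $  expand S -> false num C
  2  $ C num false         false num read false false int int $  match false
  3  $ C num               num read false false int int $        match num
  4  $ C                   read false false int int $            expand C -> R false C
  5  $ C false R           read false false int int $            expand R -> read false
  6  $ C false false read  read false false int int $            match read
  7  $ C false false       false false int int $                 match false
  8  $ C false             false int int $                       match false
  9  $ C                   int int $                             expand C -> int int
Stack after step 9: $ int int (top = int).

int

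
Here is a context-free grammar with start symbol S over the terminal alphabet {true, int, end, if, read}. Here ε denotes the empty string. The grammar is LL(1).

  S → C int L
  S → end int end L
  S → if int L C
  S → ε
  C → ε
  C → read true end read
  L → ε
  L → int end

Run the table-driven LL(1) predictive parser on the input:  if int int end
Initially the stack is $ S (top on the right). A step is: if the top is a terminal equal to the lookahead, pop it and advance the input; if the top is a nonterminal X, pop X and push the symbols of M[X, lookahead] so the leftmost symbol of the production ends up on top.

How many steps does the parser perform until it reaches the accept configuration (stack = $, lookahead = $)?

     Stack         Input             Action
  1  $ S           if int int end $  expand S → if int L C
  2  $ C L int if  if int int end $  match if
  3  $ C L int     int int end $     match int
  4  $ C L         int end $         expand L → int end
  5  $ C end int   int end $         match int
  6  $ C end       end $             match end
  7  $ C           $                 expand C → ε
Accept reached after 7 steps.

7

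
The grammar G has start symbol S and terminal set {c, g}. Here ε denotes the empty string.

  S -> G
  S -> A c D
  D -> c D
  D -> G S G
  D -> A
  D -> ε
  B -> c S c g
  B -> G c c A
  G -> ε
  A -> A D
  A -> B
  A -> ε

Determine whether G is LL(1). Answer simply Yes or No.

No

FIRST(S) = {ε, c}
FIRST(D) = {ε, c}
FIRST(B) = {c}
FIRST(G) = {ε}
FIRST(A) = {ε, c}
FOLLOW(S) = {$, c}
FOLLOW(D) = {$, c}
FOLLOW(B) = {$, c}
FOLLOW(G) = {$, c}
FOLLOW(A) = {$, c}
Cell M[A, $] receives both A -> A D and A -> ε — the grammar is not LL(1).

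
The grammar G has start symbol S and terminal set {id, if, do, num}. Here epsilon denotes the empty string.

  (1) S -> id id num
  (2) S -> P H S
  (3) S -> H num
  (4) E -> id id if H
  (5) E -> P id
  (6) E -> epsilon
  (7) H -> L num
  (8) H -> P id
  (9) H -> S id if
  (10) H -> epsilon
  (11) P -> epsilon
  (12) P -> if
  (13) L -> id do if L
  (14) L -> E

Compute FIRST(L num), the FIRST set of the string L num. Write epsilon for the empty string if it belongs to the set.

{id, if, num}

FIRST(P) = {epsilon, if}
FIRST(E) = {epsilon, id, if}  (via P id)
FIRST(L) = {epsilon, id, if}  (via E)
FIRST(S) = {id, if, num}  (via P H S, H num)
FIRST(H) = {epsilon, id, if, num}  (via L num, P id, S id if)
FIRST(L num): take FIRST of each symbol in turn, carrying on past any symbol whose FIRST contains epsilon; result {id, if, num}.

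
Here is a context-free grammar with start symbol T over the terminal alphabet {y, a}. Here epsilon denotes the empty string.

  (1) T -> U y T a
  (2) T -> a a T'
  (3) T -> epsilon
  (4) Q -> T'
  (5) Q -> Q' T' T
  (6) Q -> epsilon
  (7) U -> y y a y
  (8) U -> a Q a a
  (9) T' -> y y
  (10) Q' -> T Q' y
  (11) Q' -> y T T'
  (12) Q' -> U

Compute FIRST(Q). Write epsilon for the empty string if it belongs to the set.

FIRST(U) = {a, y}
FIRST(T') = {y}
FIRST(T) = {epsilon, a, y}  (via U y T a)
FIRST(Q') = {a, y}  (via T Q' y, U)
FIRST(Q) = {epsilon, a, y}  (via T', Q' T' T)

{epsilon, a, y}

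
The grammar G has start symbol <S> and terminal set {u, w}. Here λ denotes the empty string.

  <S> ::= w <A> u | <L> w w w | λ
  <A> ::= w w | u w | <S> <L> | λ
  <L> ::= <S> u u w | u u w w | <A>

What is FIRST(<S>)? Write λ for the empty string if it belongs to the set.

{λ, u, w}

FIRST(<S>) = {λ, u, w}  (via <L> w w w)
FIRST(<A>) = {λ, u, w}  (via <S> <L>)
FIRST(<L>) = {λ, u, w}  (via <S> u u w, <A>)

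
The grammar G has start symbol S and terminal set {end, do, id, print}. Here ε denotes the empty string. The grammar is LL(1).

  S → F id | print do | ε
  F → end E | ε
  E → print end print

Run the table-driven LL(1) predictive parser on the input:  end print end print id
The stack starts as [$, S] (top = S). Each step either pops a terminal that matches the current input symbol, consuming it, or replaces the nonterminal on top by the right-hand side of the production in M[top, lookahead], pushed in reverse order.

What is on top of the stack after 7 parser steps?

id

step 1: stack=$ S  input=end print end print id $  — expand S → F id
step 2: stack=$ id F  input=end print end print id $  — expand F → end E
step 3: stack=$ id E end  input=end print end print id $  — match end
step 4: stack=$ id E  input=print end print id $  — expand E → print end print
step 5: stack=$ id print end print  input=print end print id $  — match print
step 6: stack=$ id print end  input=end print id $  — match end
step 7: stack=$ id print  input=print id $  — match print
Stack after step 7: $ id (top = id).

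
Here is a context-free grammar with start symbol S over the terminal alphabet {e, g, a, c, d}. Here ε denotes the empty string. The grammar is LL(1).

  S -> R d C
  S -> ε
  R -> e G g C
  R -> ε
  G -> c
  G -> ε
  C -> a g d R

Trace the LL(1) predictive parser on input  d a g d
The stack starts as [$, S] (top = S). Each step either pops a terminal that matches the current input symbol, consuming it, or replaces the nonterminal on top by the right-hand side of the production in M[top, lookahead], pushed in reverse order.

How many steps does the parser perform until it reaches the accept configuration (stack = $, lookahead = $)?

step 1: stack=$ S  input=d a g d $  — expand S -> R d C
step 2: stack=$ C d R  input=d a g d $  — expand R -> ε
step 3: stack=$ C d  input=d a g d $  — match d
step 4: stack=$ C  input=a g d $  — expand C -> a g d R
step 5: stack=$ R d g a  input=a g d $  — match a
step 6: stack=$ R d g  input=g d $  — match g
step 7: stack=$ R d  input=d $  — match d
step 8: stack=$ R  input=$  — expand R -> ε
Accept reached after 8 steps.

8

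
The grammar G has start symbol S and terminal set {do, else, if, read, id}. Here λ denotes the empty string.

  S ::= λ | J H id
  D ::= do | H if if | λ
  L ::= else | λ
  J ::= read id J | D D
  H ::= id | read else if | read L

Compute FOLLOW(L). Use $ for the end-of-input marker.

{id, if}

FIRST(L): from L::=else we get {else}; from L::=λ we get {λ}. So FIRST(L) = {λ, else}.
FIRST(H): from H::=id we get {id}; from H::=read else if we get {read}; from H::=read L we get {read}. So FIRST(H) = {id, read}.
FIRST(D): from D::=do we get {do}; from D::=H if if we get {id, read}; from D::=λ we get {λ}. So FIRST(D) = {λ, do, id, read}.
FIRST(J): from J::=read id J we get {read}; from J::=D D we get {λ, do, id, read}. So FIRST(J) = {λ, do, id, read}.
FIRST(S): from S::=λ we get {λ}; from S::=J H id we get {do, id, read}. So FIRST(S) = {λ, do, id, read}.
FOLLOW(S) includes $ since S is the start symbol.
FOLLOW(S): S appears on no right-hand side. Thus FOLLOW(S) = {$}.
FOLLOW(J): in S::=J H id, J is followed by H id with FIRST {id, read}; in J::=read id J, the suffix after J is empty (adds nothing new). Thus FOLLOW(J) = {id, read}.
FOLLOW(D): in J::=D D (occurrence 1), D is followed by D with FIRST {λ, do, id, read}; in J::=D D (occurrence 1), the suffix after D is nullable, so FOLLOW(D) ⊇ FOLLOW(J) = {id, read}; in J::=D D (occurrence 2), the suffix after D is empty, so FOLLOW(D) ⊇ FOLLOW(J) = {id, read}. Thus FOLLOW(D) = {do, id, read}.
FOLLOW(H): in S::=J H id, H is followed by id with FIRST {id}; in D::=H if if, H is followed by if if with FIRST {if}. Thus FOLLOW(H) = {id, if}.
FOLLOW(L): in H::=read L, the suffix after L is empty, so FOLLOW(L) ⊇ FOLLOW(H) = {id, if}. Thus FOLLOW(L) = {id, if}.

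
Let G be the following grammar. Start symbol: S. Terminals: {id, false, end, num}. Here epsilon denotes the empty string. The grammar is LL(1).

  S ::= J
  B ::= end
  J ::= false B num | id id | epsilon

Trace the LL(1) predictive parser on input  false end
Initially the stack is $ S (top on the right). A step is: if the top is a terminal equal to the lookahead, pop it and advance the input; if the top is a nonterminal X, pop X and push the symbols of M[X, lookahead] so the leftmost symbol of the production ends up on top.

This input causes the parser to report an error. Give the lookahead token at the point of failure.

     Stack          Input        Action
  1  $ S            false end $  expand S ::= J
  2  $ J            false end $  expand J ::= false B num
  3  $ num B false  false end $  match false
  4  $ num B        end $        expand B ::= end
  5  $ num end      end $        match end
  6  $ num          $            error: top is terminal num but lookahead is $

$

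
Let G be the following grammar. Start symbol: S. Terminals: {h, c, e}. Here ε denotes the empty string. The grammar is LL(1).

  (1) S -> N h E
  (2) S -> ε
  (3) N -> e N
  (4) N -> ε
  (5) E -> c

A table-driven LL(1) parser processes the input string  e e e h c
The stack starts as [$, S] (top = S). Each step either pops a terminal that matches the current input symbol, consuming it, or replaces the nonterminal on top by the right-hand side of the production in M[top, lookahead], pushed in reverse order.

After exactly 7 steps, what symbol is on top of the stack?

N

     Stack      Input        Action
  1  $ S        e e e h c $  expand S -> N h E
  2  $ E h N    e e e h c $  expand N -> e N
  3  $ E h N e  e e e h c $  match e
  4  $ E h N    e e h c $    expand N -> e N
  5  $ E h N e  e e h c $    match e
  6  $ E h N    e h c $      expand N -> e N
  7  $ E h N e  e h c $      match e
Stack after step 7: $ E h N (top = N).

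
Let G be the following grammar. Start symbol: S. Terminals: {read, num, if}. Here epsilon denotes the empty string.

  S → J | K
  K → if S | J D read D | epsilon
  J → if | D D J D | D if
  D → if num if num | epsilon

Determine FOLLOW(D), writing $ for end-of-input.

FIRST(D) = {epsilon, if}
FIRST(J) = {if}  (via D D J D, D if)
FIRST(K) = {epsilon, if}  (via J D read D)
FIRST(S) = {epsilon, if}  (via J, K)
FOLLOW(S) includes $ since S is the start symbol.
FOLLOW(S): in K→if S, the suffix after S is empty, so FOLLOW(S) ⊇ FOLLOW(K) = {$}. Thus FOLLOW(S) = {$}.
FOLLOW(K): in S→K, the suffix after K is empty, so FOLLOW(K) ⊇ FOLLOW(S) = {$}. Thus FOLLOW(K) = {$}.
FOLLOW(J): in S→J, the suffix after J is empty, so FOLLOW(J) ⊇ FOLLOW(S) = {$}; in K→J D read D, J is followed by D read D with FIRST {if, read}; in J→D D J D, J is followed by D with FIRST {epsilon, if}; in J→D D J D, the suffix after J is nullable (adds nothing new). Thus FOLLOW(J) = {$, if, read}.
FOLLOW(D): in K→J D read D (occurrence 1), D is followed by read D with FIRST {read}; in K→J D read D (occurrence 2), the suffix after D is empty, so FOLLOW(D) ⊇ FOLLOW(K) = {$}; in J→D D J D (occurrence 1), D is followed by D J D with FIRST {if}; in J→D D J D (occurrence 2), D is followed by J D with FIRST {if}; in J→D D J D (occurrence 3), the suffix after D is empty, so FOLLOW(D) ⊇ FOLLOW(J) = {$, if, read}; in J→D if, D is followed by if with FIRST {if}. Thus FOLLOW(D) = {$, if, read}.

{$, if, read}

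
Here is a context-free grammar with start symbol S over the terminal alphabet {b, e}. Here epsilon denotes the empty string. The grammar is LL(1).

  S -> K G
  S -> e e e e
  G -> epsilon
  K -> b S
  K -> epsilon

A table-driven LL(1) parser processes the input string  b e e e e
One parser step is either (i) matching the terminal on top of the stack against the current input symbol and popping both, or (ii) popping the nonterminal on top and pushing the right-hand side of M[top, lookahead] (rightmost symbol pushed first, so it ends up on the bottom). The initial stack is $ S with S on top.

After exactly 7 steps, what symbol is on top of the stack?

e

     Stack        Input        Action
  1  $ S          b e e e e $  expand S -> K G
  2  $ G K        b e e e e $  expand K -> b S
  3  $ G S b      b e e e e $  match b
  4  $ G S        e e e e $    expand S -> e e e e
  5  $ G e e e e  e e e e $    match e
  6  $ G e e e    e e e $      match e
  7  $ G e e      e e $        match e
Stack after step 7: $ G e (top = e).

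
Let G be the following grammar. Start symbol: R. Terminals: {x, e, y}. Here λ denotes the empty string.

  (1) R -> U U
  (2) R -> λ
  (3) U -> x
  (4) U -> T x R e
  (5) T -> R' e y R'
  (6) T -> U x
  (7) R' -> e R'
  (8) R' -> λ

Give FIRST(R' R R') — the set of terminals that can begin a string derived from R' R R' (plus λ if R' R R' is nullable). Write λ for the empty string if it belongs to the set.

FIRST(R') = {λ, e}
FIRST(R) = {λ, e, x}  (via U U)
FIRST(U) = {e, x}  (via T x R e)
FIRST(T) = {e, x}  (via R' e y R', U x)
FIRST(R' R R'): take FIRST of each symbol in turn, carrying on past any symbol whose FIRST contains λ; result {λ, e, x}.

{λ, e, x}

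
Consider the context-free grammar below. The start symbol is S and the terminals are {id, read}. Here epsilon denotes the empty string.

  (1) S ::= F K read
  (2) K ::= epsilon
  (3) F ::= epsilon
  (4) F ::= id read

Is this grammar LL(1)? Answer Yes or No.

FIRST(S) = {id, read}
FIRST(K) = {epsilon}
FIRST(F) = {epsilon, id}
FOLLOW(S) = {$}
FOLLOW(K) = {read}
FOLLOW(F) = {read}
Each cell of M receives at most one production.

Yes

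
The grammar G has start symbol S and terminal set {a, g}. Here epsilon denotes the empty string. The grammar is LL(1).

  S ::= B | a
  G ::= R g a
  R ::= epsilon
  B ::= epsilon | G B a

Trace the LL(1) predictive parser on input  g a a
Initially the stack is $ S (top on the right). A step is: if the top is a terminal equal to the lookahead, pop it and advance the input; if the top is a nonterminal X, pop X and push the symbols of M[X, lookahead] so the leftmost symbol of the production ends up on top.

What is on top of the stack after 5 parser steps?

a

step 1: stack=$ S  input=g a a $  — expand S ::= B
step 2: stack=$ B  input=g a a $  — expand B ::= G B a
step 3: stack=$ a B G  input=g a a $  — expand G ::= R g a
step 4: stack=$ a B a g R  input=g a a $  — expand R ::= epsilon
step 5: stack=$ a B a g  input=g a a $  — match g
Stack after step 5: $ a B a (top = a).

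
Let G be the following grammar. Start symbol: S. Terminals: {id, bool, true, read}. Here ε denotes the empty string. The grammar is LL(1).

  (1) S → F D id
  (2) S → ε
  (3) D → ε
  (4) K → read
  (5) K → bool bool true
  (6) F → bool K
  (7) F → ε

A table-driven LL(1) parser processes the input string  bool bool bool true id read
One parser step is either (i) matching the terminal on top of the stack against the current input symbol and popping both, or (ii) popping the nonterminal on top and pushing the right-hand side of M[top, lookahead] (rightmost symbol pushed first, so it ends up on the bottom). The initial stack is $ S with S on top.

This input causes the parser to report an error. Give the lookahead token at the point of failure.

      Stack                  Input                          Action
   1  $ S                    bool bool bool true id read $  expand S → F D id
   2  $ id D F               bool bool bool true id read $  expand F → bool K
   3  $ id D K bool          bool bool bool true id read $  match bool
   4  $ id D K               bool bool true id read $       expand K → bool bool true
   5  $ id D true bool bool  bool bool true id read $       match bool
   6  $ id D true bool       bool true id read $            match bool
   7  $ id D true            true id read $                 match true
   8  $ id D                 id read $                      expand D → ε
   9  $ id                   id read $                      match id
  10  $                      read $                         error: stack empty but input remains

read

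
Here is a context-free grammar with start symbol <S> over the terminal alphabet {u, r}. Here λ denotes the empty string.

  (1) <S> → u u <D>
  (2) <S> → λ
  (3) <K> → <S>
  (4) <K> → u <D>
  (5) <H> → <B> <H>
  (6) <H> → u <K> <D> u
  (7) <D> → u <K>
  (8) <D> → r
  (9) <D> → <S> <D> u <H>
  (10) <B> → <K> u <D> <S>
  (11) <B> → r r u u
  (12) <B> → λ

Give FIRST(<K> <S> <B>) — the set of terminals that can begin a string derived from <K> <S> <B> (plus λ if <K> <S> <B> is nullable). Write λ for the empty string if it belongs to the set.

{λ, r, u}

FIRST(<S>) = {λ, u}
FIRST(<K>) = {λ, u}  (via <S>)
FIRST(<D>) = {r, u}  (via <S> <D> u <H>)
FIRST(<B>) = {λ, r, u}  (via <K> u <D> <S>)
FIRST(<H>) = {r, u}  (via <B> <H>)
FIRST(<K> <S> <B>): take FIRST of each symbol in turn, carrying on past any symbol whose FIRST contains λ; result {λ, r, u}.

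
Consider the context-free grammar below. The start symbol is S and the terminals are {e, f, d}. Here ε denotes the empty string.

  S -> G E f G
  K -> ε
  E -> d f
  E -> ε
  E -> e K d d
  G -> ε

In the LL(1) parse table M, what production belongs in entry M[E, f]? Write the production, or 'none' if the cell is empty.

FIRST(K) = {ε}
FIRST(E) = {ε, d, e}
FIRST(G) = {ε}
FIRST(S) = {d, e, f}  (via G E f G)
FOLLOW(S) includes $ since S is the start symbol.
FOLLOW(E): in S->G E f G, E is followed by f G with FIRST {f}. Thus FOLLOW(E) = {f}.
For E -> d f: FIRST(d f) = {d}, so it goes in M[E, t] for t ∈ {d}.
For E -> ε: FIRST(ε) = {ε}, so it goes in M[E, t] for t ∈ {}; since ε ∈ FIRST, also for every t ∈ FOLLOW(E) = {f}.
For E -> e K d d: FIRST(e K d d) = {e}, so it goes in M[E, t] for t ∈ {e}.

E -> ε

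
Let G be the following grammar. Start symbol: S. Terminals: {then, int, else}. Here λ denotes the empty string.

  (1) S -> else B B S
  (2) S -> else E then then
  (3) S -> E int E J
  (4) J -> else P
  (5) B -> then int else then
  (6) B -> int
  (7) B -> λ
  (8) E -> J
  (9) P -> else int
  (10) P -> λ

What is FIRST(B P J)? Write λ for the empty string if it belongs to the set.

{else, int, then}

FIRST(J) = {else}
FIRST(B) = {λ, int, then}
FIRST(P) = {λ, else}
FIRST(E) = {else}  (via J)
FIRST(S) = {else}  (via E int E J)
FIRST(B P J): take FIRST of each symbol in turn, carrying on past any symbol whose FIRST contains λ; result {else, int, then}.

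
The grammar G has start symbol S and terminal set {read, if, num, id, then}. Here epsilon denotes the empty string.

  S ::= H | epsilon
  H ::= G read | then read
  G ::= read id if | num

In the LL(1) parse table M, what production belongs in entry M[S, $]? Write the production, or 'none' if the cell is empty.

FIRST(G) = {num, read}
FIRST(H) = {num, read, then}  (via G read)
FIRST(S) = {epsilon, num, read, then}  (via H)
FOLLOW(S) includes $ since S is the start symbol.
FOLLOW(S): S appears on no right-hand side. Thus FOLLOW(S) = {$}.
For S ::= H: FIRST(H) = {num, read, then}, so it goes in M[S, t] for t ∈ {num, read, then}.
For S ::= epsilon: FIRST(epsilon) = {epsilon}, so it goes in M[S, t] for t ∈ {}; since epsilon ∈ FIRST, also for every t ∈ FOLLOW(S) = {$}.

S ::= epsilon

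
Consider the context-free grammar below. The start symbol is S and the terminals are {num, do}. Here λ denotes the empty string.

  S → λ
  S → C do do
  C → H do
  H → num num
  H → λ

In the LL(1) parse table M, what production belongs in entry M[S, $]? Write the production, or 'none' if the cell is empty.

FIRST(H) = {λ, num}
FIRST(C) = {do, num}  (via H do)
FIRST(S) = {λ, do, num}  (via C do do)
FOLLOW(S) includes $ since S is the start symbol.
FOLLOW(S): S appears on no right-hand side. Thus FOLLOW(S) = {$}.
For S → λ: FIRST(λ) = {λ}, so it goes in M[S, t] for t ∈ {}; since λ ∈ FIRST, also for every t ∈ FOLLOW(S) = {$}.
For S → C do do: FIRST(C do do) = {do, num}, so it goes in M[S, t] for t ∈ {do, num}.

S → λ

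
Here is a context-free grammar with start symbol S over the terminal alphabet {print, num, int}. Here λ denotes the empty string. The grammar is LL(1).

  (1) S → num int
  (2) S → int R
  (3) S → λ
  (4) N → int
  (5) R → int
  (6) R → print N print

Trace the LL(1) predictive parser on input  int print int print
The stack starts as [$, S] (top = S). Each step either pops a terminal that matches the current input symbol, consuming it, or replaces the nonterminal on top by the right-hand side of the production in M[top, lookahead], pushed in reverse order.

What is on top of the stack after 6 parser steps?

print

step 1: stack=$ S  input=int print int print $  — expand S → int R
step 2: stack=$ R int  input=int print int print $  — match int
step 3: stack=$ R  input=print int print $  — expand R → print N print
step 4: stack=$ print N print  input=print int print $  — match print
step 5: stack=$ print N  input=int print $  — expand N → int
step 6: stack=$ print int  input=int print $  — match int
Stack after step 6: $ print (top = print).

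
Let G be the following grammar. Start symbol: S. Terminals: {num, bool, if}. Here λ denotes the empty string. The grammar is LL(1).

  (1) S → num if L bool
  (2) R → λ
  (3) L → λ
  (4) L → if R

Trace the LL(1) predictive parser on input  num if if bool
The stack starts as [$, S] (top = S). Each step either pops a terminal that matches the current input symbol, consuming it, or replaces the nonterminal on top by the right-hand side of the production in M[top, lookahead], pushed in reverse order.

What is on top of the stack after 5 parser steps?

R

step 1: stack=$ S  input=num if if bool $  — expand S → num if L bool
step 2: stack=$ bool L if num  input=num if if bool $  — match num
step 3: stack=$ bool L if  input=if if bool $  — match if
step 4: stack=$ bool L  input=if bool $  — expand L → if R
step 5: stack=$ bool R if  input=if bool $  — match if
Stack after step 5: $ bool R (top = R).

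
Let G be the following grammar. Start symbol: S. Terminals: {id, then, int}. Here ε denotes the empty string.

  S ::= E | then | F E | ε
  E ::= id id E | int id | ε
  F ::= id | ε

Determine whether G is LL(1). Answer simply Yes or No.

FIRST(S) = {ε, id, int, then}
FIRST(E) = {ε, id, int}
FIRST(F) = {ε, id}
FOLLOW(S) = {$}
FOLLOW(E) = {$}
FOLLOW(F) = {$, id, int}
Cell M[F, id] receives both F ::= id and F ::= ε — the grammar is not LL(1).

No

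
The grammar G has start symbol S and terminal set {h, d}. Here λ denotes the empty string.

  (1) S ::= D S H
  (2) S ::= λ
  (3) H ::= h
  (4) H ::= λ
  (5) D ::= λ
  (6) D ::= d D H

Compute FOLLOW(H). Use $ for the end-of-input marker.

{$, d, h}

FIRST(H) = {λ, h}
FIRST(D) = {λ, d}
FIRST(S) = {λ, d, h}  (via D S H)
FOLLOW(S) includes $ since S is the start symbol.
FOLLOW(S): in S::=D S H, S is followed by H with FIRST {λ, h}; in S::=D S H, the suffix after S is nullable (adds nothing new). Thus FOLLOW(S) = {$, h}.
FOLLOW(D): in S::=D S H, D is followed by S H with FIRST {λ, d, h}; in S::=D S H, the suffix after D is nullable, so FOLLOW(D) ⊇ FOLLOW(S) = {$, h}; in D::=d D H, D is followed by H with FIRST {λ, h}; in D::=d D H, the suffix after D is nullable (adds nothing new). Thus FOLLOW(D) = {$, d, h}.
FOLLOW(H): in S::=D S H, the suffix after H is empty, so FOLLOW(H) ⊇ FOLLOW(S) = {$, h}; in D::=d D H, the suffix after H is empty, so FOLLOW(H) ⊇ FOLLOW(D) = {$, d, h}. Thus FOLLOW(H) = {$, d, h}.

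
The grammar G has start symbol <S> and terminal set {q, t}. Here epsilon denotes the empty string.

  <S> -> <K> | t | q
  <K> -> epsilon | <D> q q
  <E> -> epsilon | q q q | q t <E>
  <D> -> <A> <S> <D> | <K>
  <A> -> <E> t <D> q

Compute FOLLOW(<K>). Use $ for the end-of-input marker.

{$, q, t}

FIRST(<E>): from <E>->epsilon we get {epsilon}; from <E>->q q q we get {q}; from <E>->q t <E> we get {q}. So FIRST(<E>) = {epsilon, q}.
FIRST(<A>): from <A>-><E> t <D> q we get {q, t}. So FIRST(<A>) = {q, t}.
FIRST(<S>): from <S>-><K> we get {epsilon, q, t}; from <S>->t we get {t}; from <S>->q we get {q}. So FIRST(<S>) = {epsilon, q, t}.
FIRST(<K>): from <K>->epsilon we get {epsilon}; from <K>-><D> q q we get {q, t}. So FIRST(<K>) = {epsilon, q, t}.
FIRST(<D>): from <D>-><A> <S> <D> we get {q, t}; from <D>-><K> we get {epsilon, q, t}. So FIRST(<D>) = {epsilon, q, t}.
FOLLOW(<S>) includes $ since <S> is the start symbol.
FOLLOW(<E>): in <E>->q t <E>, the suffix after <E> is empty (adds nothing new); in <A>-><E> t <D> q, <E> is followed by t <D> q with FIRST {t}. Thus FOLLOW(<E>) = {t}.
FOLLOW(<D>): in <K>-><D> q q, <D> is followed by q q with FIRST {q}; in <D>-><A> <S> <D>, the suffix after <D> is empty (adds nothing new); in <A>-><E> t <D> q, <D> is followed by q with FIRST {q}. Thus FOLLOW(<D>) = {q}.
FOLLOW(<S>): in <D>-><A> <S> <D>, <S> is followed by <D> with FIRST {epsilon, q, t}; in <D>-><A> <S> <D>, the suffix after <S> is nullable, so FOLLOW(<S>) ⊇ FOLLOW(<D>) = {q}. Thus FOLLOW(<S>) = {$, q, t}.
FOLLOW(<K>): in <S>-><K>, the suffix after <K> is empty, so FOLLOW(<K>) ⊇ FOLLOW(<S>) = {$, q, t}; in <D>-><K>, the suffix after <K> is empty, so FOLLOW(<K>) ⊇ FOLLOW(<D>) = {q}. Thus FOLLOW(<K>) = {$, q, t}.
FOLLOW(<A>): in <D>-><A> <S> <D>, <A> is followed by <S> <D> with FIRST {epsilon, q, t}; in <D>-><A> <S> <D>, the suffix after <A> is nullable, so FOLLOW(<A>) ⊇ FOLLOW(<D>) = {q}. Thus FOLLOW(<A>) = {q, t}.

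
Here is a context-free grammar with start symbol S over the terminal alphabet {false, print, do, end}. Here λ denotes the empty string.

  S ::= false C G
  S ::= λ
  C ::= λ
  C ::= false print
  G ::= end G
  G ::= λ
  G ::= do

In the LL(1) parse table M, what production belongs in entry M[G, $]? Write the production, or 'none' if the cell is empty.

FIRST(S) = {λ, false}
FIRST(C) = {λ, false}
FIRST(G) = {λ, do, end}
FOLLOW(S) includes $ since S is the start symbol.
FOLLOW(S): S appears on no right-hand side. Thus FOLLOW(S) = {$}.
FOLLOW(G): in S::=false C G, the suffix after G is empty, so FOLLOW(G) ⊇ FOLLOW(S) = {$}; in G::=end G, the suffix after G is empty (adds nothing new). Thus FOLLOW(G) = {$}.
For G ::= end G: FIRST(end G) = {end}, so it goes in M[G, t] for t ∈ {end}.
For G ::= λ: FIRST(λ) = {λ}, so it goes in M[G, t] for t ∈ {}; since λ ∈ FIRST, also for every t ∈ FOLLOW(G) = {$}.
For G ::= do: FIRST(do) = {do}, so it goes in M[G, t] for t ∈ {do}.

G ::= λ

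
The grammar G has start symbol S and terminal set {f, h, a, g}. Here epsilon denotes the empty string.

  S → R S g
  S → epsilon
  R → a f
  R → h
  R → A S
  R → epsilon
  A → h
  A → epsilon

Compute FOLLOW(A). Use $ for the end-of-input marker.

{a, g, h}

FIRST(A) = {epsilon, h}
FIRST(S) = {epsilon, a, g, h}  (via R S g)
FIRST(R) = {epsilon, a, g, h}  (via A S)
FOLLOW(S) includes $ since S is the start symbol.
FOLLOW(R): in S→R S g, R is followed by S g with FIRST {a, g, h}. Thus FOLLOW(R) = {a, g, h}.
FOLLOW(S): in S→R S g, S is followed by g with FIRST {g}; in R→A S, the suffix after S is empty, so FOLLOW(S) ⊇ FOLLOW(R) = {a, g, h}. Thus FOLLOW(S) = {$, a, g, h}.
FOLLOW(A): in R→A S, A is followed by S with FIRST {epsilon, a, g, h}; in R→A S, the suffix after A is nullable, so FOLLOW(A) ⊇ FOLLOW(R) = {a, g, h}. Thus FOLLOW(A) = {a, g, h}.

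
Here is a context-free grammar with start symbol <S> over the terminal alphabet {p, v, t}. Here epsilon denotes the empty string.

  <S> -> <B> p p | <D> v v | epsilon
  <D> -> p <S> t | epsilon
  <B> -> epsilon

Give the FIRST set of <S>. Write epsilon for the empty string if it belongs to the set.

FIRST(<D>) = {epsilon, p}
FIRST(<B>) = {epsilon}
FIRST(<S>) = {epsilon, p, v}  (via <B> p p, <D> v v)

{epsilon, p, v}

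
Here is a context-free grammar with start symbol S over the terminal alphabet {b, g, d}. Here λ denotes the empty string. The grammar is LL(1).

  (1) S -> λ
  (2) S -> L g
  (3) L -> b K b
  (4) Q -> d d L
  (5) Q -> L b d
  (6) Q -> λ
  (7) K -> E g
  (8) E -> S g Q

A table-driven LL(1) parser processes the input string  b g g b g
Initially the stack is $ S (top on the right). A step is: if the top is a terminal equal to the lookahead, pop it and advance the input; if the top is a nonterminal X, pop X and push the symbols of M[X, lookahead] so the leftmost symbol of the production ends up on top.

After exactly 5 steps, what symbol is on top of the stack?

     Stack      Input        Action
  1  $ S        b g g b g $  expand S -> L g
  2  $ g L      b g g b g $  expand L -> b K b
  3  $ g b K b  b g g b g $  match b
  4  $ g b K    g g b g $    expand K -> E g
  5  $ g b g E  g g b g $    expand E -> S g Q
Stack after step 5: $ g b g Q g S (top = S).

S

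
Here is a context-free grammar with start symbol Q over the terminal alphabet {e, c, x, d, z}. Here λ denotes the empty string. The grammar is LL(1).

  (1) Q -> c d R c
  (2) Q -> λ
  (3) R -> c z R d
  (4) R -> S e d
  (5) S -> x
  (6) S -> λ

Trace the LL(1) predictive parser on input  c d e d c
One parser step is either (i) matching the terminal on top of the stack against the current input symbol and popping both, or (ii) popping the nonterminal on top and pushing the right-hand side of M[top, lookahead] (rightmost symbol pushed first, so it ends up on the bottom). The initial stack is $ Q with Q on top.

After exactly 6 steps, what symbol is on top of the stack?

step 1: stack=$ Q  input=c d e d c $  — expand Q -> c d R c
step 2: stack=$ c R d c  input=c d e d c $  — match c
step 3: stack=$ c R d  input=d e d c $  — match d
step 4: stack=$ c R  input=e d c $  — expand R -> S e d
step 5: stack=$ c d e S  input=e d c $  — expand S -> λ
step 6: stack=$ c d e  input=e d c $  — match e
Stack after step 6: $ c d (top = d).

d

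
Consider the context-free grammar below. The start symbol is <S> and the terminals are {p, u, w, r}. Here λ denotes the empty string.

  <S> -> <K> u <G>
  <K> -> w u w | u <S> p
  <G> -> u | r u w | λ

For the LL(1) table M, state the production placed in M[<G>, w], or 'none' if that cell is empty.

FIRST(<K>) = {u, w}
FIRST(<G>) = {λ, r, u}
FIRST(<S>) = {u, w}  (via <K> u <G>)
FOLLOW(<S>) includes $ since <S> is the start symbol.
FOLLOW(<S>): in <K>->u <S> p, <S> is followed by p with FIRST {p}. Thus FOLLOW(<S>) = {$, p}.
FOLLOW(<G>): in <S>-><K> u <G>, the suffix after <G> is empty, so FOLLOW(<G>) ⊇ FOLLOW(<S>) = {$, p}. Thus FOLLOW(<G>) = {$, p}.
For <G> -> u: FIRST(u) = {u}, so it goes in M[<G>, t] for t ∈ {u}.
For <G> -> r u w: FIRST(r u w) = {r}, so it goes in M[<G>, t] for t ∈ {r}.
For <G> -> λ: FIRST(λ) = {λ}, so it goes in M[<G>, t] for t ∈ {}; since λ ∈ FIRST, also for every t ∈ FOLLOW(<G>) = {$, p}.
None of these place a production in M[<G>, w].

none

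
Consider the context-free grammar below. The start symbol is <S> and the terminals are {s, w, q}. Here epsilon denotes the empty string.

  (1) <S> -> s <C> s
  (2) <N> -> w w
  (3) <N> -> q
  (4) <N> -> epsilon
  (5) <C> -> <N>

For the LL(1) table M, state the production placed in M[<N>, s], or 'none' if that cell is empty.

FIRST(<S>): from <S>->s <C> s we get {s}. So FIRST(<S>) = {s}.
FIRST(<N>): from <N>->w w we get {w}; from <N>->q we get {q}; from <N>->epsilon we get {epsilon}. So FIRST(<N>) = {epsilon, q, w}.
FIRST(<C>): from <C>-><N> we get {epsilon, q, w}. So FIRST(<C>) = {epsilon, q, w}.
FOLLOW(<S>) includes $ since <S> is the start symbol.
FOLLOW(<C>): in <S>->s <C> s, <C> is followed by s with FIRST {s}. Thus FOLLOW(<C>) = {s}.
FOLLOW(<N>): in <C>-><N>, the suffix after <N> is empty, so FOLLOW(<N>) ⊇ FOLLOW(<C>) = {s}. Thus FOLLOW(<N>) = {s}.
For <N> -> w w: FIRST(w w) = {w}, so it goes in M[<N>, t] for t ∈ {w}.
For <N> -> q: FIRST(q) = {q}, so it goes in M[<N>, t] for t ∈ {q}.
For <N> -> epsilon: FIRST(epsilon) = {epsilon}, so it goes in M[<N>, t] for t ∈ {}; since epsilon ∈ FIRST, also for every t ∈ FOLLOW(<N>) = {s}.

<N> -> epsilon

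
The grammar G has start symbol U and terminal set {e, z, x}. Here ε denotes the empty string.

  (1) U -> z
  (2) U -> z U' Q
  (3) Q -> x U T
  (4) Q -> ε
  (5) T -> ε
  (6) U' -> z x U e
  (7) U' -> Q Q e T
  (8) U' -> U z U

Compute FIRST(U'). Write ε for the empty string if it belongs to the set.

{e, x, z}

FIRST(U) = {z}
FIRST(Q) = {ε, x}
FIRST(T) = {ε}
FIRST(U') = {e, x, z}  (via Q Q e T, U z U)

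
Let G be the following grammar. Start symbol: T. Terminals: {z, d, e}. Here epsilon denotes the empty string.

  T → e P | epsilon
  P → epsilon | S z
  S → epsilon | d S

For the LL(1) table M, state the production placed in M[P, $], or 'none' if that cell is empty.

FIRST(T) = {epsilon, e}
FIRST(S) = {epsilon, d}
FIRST(P) = {epsilon, d, z}  (via S z)
FOLLOW(T) includes $ since T is the start symbol.
FOLLOW(T): T appears on no right-hand side. Thus FOLLOW(T) = {$}.
FOLLOW(P): in T→e P, the suffix after P is empty, so FOLLOW(P) ⊇ FOLLOW(T) = {$}. Thus FOLLOW(P) = {$}.
For P → epsilon: FIRST(epsilon) = {epsilon}, so it goes in M[P, t] for t ∈ {}; since epsilon ∈ FIRST, also for every t ∈ FOLLOW(P) = {$}.
For P → S z: FIRST(S z) = {d, z}, so it goes in M[P, t] for t ∈ {d, z}.

P → epsilon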